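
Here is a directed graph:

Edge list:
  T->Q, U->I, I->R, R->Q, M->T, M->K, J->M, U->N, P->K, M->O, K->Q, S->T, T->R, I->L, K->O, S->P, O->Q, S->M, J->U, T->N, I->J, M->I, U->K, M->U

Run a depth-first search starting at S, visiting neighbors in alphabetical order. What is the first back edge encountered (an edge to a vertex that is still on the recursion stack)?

J→M

DFS from S (visiting neighbors in alphabetical order); mark gray on enter, black on exit:
S gray
  M gray
    I gray
      J gray
        J→M: M is gray → back edge
First back edge: J → M.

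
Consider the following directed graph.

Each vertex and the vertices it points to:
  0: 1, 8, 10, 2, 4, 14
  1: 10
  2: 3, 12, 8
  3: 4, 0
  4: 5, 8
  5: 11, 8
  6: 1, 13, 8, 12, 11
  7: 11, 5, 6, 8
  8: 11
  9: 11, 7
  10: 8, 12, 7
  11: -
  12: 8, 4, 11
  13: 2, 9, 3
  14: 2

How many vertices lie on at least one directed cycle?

10

A vertex is on a directed cycle iff it belongs to a strongly connected component of size ≥ 2 (or has a self-loop).
The vertices on cycles are {0, 1, 2, 3, 6, 7, 9, 10, 13, 14} — 10 in total.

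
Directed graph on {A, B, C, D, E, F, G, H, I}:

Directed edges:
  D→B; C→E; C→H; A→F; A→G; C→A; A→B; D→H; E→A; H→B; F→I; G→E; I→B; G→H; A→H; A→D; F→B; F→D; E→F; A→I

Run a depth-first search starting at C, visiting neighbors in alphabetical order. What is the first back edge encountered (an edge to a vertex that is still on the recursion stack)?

DFS from C (visiting neighbors in alphabetical order); mark gray on enter, black on exit:
C gray
  A gray
    B gray
    B black
    D gray
      D→B: B black — skip
      H gray
        H→B: B black — skip
      H black
    D black
    F gray
      F→B: B black — skip
      F→D: D black — skip
      I gray
        I→B: B black — skip
      I black
    F black
    G gray
      E gray
        E→A: A is gray → back edge
First back edge: E → A.

E->A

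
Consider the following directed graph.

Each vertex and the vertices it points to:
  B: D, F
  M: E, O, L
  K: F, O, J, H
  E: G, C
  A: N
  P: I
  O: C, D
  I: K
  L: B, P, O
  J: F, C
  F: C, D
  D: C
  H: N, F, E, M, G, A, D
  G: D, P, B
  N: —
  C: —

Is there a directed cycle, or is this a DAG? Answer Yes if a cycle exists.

DFS with white/gray/black marking, starting from I:
I gray
  K gray
    F gray
      C gray
      C black
      D gray
        D→C: C black — skip
      D black
    F black
    O gray
      O→C: C black — skip
      O→D: D black — skip
    O black
    J gray
      J→F: F black — skip
      J→C: C black — skip
    J black
    H gray
      N gray
      N black
      H→F: F black — skip
      E gray
        G gray
          G→D: D black — skip
          P gray
            P→I: I is gray → back edge
Back edge found, so a cycle exists: I → K → H → E → G → P → I.

Yes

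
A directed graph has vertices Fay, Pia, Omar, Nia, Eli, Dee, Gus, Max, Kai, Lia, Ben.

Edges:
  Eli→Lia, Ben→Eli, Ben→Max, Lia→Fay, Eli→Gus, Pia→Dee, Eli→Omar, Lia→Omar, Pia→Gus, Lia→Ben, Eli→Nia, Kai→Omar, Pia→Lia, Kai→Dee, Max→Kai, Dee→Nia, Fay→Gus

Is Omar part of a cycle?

No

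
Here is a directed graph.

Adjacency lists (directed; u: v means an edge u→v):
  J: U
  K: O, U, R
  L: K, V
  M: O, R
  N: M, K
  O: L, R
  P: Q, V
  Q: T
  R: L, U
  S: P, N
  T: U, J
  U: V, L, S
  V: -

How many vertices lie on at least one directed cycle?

A vertex is on a directed cycle iff it belongs to a strongly connected component of size ≥ 2 (or has a self-loop).
The vertices on cycles are {J, K, L, M, N, O, P, Q, R, S, T, U} — 12 in total.

12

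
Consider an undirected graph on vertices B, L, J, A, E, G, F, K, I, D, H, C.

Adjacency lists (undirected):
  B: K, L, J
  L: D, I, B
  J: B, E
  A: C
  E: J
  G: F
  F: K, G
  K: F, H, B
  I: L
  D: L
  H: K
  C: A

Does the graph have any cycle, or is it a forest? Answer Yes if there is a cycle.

No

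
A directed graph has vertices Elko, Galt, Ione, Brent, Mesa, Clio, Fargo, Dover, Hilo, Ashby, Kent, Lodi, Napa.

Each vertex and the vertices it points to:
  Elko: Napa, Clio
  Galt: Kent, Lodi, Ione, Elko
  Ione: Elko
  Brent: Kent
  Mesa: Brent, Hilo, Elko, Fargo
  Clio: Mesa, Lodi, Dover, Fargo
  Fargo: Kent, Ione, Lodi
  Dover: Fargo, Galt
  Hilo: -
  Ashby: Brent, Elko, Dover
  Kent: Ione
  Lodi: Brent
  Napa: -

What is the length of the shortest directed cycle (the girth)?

3

For each vertex v, BFS finds the shortest path from v back to v.
The shortest such closed walk is Elko → Clio → Mesa → Elko, length 3.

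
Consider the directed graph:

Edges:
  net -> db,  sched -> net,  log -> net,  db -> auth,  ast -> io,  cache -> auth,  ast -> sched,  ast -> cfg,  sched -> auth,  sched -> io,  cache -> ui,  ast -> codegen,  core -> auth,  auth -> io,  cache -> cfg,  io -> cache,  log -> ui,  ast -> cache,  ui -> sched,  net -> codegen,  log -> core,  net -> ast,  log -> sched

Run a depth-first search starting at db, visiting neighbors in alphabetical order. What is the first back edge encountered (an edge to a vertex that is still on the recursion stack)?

cache->auth

DFS from db (visiting neighbors in alphabetical order); mark gray on enter, black on exit:
db gray
  auth gray
    io gray
      cache gray
        cache→auth: auth is gray → back edge
First back edge: cache → auth.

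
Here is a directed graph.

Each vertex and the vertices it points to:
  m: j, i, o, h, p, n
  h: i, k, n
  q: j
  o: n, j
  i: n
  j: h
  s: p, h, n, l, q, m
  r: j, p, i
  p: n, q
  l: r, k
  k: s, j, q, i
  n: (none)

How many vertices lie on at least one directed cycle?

10

A vertex is on a directed cycle iff it belongs to a strongly connected component of size ≥ 2 (or has a self-loop).
The vertices on cycles are {h, j, k, l, m, o, p, q, r, s} — 10 in total.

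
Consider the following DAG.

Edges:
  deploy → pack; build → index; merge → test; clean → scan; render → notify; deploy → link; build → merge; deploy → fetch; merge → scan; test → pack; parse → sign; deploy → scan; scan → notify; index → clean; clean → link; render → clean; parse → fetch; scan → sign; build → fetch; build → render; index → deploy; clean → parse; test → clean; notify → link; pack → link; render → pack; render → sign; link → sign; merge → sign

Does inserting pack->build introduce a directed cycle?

Yes

Adding pack→build creates a cycle iff build can already reach pack.
Path from build: build → render → pack.
So build → … → pack → build is a cycle.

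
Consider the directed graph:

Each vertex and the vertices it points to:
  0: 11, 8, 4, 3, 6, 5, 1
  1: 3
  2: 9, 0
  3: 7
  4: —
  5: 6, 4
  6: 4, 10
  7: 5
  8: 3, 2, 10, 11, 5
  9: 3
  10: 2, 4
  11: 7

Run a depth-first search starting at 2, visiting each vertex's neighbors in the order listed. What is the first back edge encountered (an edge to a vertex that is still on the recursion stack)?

DFS from 2 (visiting each vertex's neighbors in the order listed); mark gray on enter, black on exit:
2 gray
  9 gray
    3 gray
      7 gray
        5 gray
          6 gray
            4 gray
            4 black
            10 gray
              10→2: 2 is gray → back edge
First back edge: 10 → 2.

10→2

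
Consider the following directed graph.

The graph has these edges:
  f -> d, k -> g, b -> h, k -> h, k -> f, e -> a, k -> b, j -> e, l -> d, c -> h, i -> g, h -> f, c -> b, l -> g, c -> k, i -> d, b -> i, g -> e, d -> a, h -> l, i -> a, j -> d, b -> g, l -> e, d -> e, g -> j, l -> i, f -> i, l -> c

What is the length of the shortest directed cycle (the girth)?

3

For each vertex v, BFS finds the shortest path from v back to v.
The shortest such closed walk is h → l → c → h, length 3.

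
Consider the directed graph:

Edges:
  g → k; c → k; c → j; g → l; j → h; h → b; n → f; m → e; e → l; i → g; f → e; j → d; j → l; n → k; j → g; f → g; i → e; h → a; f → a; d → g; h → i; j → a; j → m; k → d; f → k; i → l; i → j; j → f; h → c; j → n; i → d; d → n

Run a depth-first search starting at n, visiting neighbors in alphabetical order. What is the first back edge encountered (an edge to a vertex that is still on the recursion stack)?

DFS from n (visiting neighbors in alphabetical order); mark gray on enter, black on exit:
n gray
  f gray
    a gray
    a black
    e gray
      l gray
      l black
    e black
    g gray
      k gray
        d gray
          d→g: g is gray → back edge
First back edge: d → g.

d→g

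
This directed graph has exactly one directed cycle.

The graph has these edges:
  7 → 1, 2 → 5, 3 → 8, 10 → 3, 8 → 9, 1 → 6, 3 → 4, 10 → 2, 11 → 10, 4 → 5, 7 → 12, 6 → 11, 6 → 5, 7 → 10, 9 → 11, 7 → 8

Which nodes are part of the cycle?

3, 8, 9, 10, 11

DFS with gray/black marking from 10:
10 gray
  3 gray
    8 gray
      9 gray
        11 gray
          11→10: 10 is gray → back edge
Back edge closes the cycle 10 → 3 → 8 → 9 → 11 → 10; its vertices are {3, 8, 9, 10, 11}.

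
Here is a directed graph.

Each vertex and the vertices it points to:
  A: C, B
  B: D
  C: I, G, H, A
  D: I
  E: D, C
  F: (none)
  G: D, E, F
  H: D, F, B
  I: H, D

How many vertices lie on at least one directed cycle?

8

A vertex is on a directed cycle iff it belongs to a strongly connected component of size ≥ 2 (or has a self-loop).
The vertices on cycles are {A, B, C, D, E, G, H, I} — 8 in total.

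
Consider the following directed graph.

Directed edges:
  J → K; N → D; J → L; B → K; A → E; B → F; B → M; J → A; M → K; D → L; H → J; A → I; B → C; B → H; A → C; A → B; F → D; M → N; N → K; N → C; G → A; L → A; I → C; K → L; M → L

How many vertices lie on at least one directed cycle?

A vertex is on a directed cycle iff it belongs to a strongly connected component of size ≥ 2 (or has a self-loop).
The vertices on cycles are {A, B, D, F, H, J, K, L, M, N} — 10 in total.

10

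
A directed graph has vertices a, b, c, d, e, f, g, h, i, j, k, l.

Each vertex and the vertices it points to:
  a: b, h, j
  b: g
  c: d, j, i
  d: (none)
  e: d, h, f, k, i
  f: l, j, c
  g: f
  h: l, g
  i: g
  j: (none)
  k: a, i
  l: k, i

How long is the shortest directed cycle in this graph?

4

For each vertex v, BFS finds the shortest path from v back to v.
The shortest such closed walk is f → l → i → g → f, length 4.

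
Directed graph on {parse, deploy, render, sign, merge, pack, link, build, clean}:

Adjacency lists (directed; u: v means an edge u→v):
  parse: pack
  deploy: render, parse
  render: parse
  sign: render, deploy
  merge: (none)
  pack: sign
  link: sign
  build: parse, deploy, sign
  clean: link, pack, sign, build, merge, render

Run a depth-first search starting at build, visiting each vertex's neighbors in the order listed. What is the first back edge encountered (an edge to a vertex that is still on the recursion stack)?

DFS from build (visiting each vertex's neighbors in the order listed); mark gray on enter, black on exit:
build gray
  parse gray
    pack gray
      sign gray
        render gray
          render→parse: parse is gray → back edge
First back edge: render → parse.

render->parse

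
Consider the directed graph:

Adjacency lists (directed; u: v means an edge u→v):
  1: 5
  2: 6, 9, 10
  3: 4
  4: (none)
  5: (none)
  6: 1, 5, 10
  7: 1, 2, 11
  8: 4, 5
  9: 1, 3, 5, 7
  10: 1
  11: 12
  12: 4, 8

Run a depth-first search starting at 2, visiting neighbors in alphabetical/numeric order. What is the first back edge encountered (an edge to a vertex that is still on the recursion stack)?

7→2

DFS from 2 (visiting neighbors in alphabetical/numeric order); mark gray on enter, black on exit:
2 gray
  6 gray
    1 gray
      5 gray
      5 black
    1 black
    6→5: 5 black — skip
    10 gray
      10→1: 1 black — skip
    10 black
  6 black
  9 gray
    9→1: 1 black — skip
    3 gray
      4 gray
      4 black
    3 black
    9→5: 5 black — skip
    7 gray
      7→1: 1 black — skip
      7→2: 2 is gray → back edge
First back edge: 7 → 2.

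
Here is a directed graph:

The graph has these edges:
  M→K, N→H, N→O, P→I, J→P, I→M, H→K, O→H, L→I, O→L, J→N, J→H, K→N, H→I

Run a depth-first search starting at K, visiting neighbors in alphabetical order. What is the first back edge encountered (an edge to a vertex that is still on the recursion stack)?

M→K

DFS from K (visiting neighbors in alphabetical order); mark gray on enter, black on exit:
K gray
  N gray
    H gray
      I gray
        M gray
          M→K: K is gray → back edge
First back edge: M → K.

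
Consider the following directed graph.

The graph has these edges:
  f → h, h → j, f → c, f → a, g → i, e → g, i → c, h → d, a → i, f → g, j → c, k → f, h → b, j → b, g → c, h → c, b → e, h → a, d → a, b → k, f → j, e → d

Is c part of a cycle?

No

c lies on a cycle iff there is a path from c back to itself.
Exploring from c, it never reaches itself; equivalently, its strongly connected component is a singleton.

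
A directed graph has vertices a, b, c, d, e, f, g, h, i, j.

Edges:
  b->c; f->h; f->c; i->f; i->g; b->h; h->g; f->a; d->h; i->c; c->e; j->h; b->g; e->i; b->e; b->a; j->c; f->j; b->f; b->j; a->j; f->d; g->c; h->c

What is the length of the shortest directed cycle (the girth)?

For each vertex v, BFS finds the shortest path from v back to v.
The shortest such closed walk is e → i → c → e, length 3.

3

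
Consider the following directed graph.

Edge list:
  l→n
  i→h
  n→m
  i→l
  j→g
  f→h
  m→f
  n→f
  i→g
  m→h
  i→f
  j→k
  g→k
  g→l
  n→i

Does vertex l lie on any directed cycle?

Yes

l is on a cycle iff l can reach itself via ≥1 edge.
l → n → i → l — yes.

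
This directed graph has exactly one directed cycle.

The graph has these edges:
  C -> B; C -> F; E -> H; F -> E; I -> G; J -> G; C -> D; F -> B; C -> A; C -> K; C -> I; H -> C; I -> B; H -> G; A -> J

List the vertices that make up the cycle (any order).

DFS with gray/black marking from H:
H gray
  G gray
  G black
  C gray
    K gray
    K black
    F gray
      B gray
      B black
      E gray
        E→H: H is gray → back edge
Back edge closes the cycle H → C → F → E → H; its vertices are {C, E, F, H}.

C, E, F, H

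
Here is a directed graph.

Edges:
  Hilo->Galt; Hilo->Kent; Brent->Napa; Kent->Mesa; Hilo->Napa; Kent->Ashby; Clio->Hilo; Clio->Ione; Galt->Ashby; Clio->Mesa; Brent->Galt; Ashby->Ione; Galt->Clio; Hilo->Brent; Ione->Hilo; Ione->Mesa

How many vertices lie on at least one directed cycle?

A vertex is on a directed cycle iff it belongs to a strongly connected component of size ≥ 2 (or has a self-loop).
The vertices on cycles are {Clio, Galt, Hilo, Ione, Kent, Ashby, Brent} — 7 in total.

7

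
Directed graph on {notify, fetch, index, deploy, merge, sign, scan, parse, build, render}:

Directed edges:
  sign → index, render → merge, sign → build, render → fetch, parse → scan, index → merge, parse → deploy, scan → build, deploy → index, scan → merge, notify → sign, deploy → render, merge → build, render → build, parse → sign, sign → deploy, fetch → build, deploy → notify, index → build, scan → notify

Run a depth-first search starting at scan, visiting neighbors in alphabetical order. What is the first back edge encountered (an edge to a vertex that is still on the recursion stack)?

DFS from scan (visiting neighbors in alphabetical order); mark gray on enter, black on exit:
scan gray
  build gray
  build black
  merge gray
    merge→build: build black — skip
  merge black
  notify gray
    sign gray
      sign→build: build black — skip
      deploy gray
        index gray
          index→build: build black — skip
          index→merge: merge black — skip
        index black
        deploy→notify: notify is gray → back edge
First back edge: deploy → notify.

deploy→notify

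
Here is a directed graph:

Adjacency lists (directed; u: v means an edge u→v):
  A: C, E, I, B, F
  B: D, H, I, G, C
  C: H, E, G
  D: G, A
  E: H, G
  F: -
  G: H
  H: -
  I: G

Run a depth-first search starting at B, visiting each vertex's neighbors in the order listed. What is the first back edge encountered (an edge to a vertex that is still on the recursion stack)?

A->B

DFS from B (visiting each vertex's neighbors in the order listed); mark gray on enter, black on exit:
B gray
  D gray
    G gray
      H gray
      H black
    G black
    A gray
      C gray
        C→H: H black — skip
        E gray
          E→H: H black — skip
          E→G: G black — skip
        E black
        C→G: G black — skip
      C black
      A→E: E black — skip
      I gray
        I→G: G black — skip
      I black
      A→B: B is gray → back edge
First back edge: A → B.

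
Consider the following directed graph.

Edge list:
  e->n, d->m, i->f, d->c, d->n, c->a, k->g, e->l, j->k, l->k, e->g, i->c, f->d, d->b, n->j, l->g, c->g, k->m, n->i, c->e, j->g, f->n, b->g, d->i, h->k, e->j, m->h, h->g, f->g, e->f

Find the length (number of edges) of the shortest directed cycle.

For each vertex v, BFS finds the shortest path from v back to v.
The shortest such closed walk is d → i → f → d, length 3.

3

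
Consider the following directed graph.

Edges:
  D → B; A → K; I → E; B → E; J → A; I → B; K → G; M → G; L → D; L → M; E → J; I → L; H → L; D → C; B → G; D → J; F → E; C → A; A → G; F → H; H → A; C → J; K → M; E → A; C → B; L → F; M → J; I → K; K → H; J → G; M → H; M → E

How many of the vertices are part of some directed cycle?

11

A vertex is on a directed cycle iff it belongs to a strongly connected component of size ≥ 2 (or has a self-loop).
The vertices on cycles are {A, B, C, D, E, F, H, J, K, L, M} — 11 in total.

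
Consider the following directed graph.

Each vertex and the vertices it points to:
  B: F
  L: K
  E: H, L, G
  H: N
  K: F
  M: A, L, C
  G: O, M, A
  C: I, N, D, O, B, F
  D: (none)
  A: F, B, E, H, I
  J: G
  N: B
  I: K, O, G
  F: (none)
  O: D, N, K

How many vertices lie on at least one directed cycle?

6

A vertex is on a directed cycle iff it belongs to a strongly connected component of size ≥ 2 (or has a self-loop).
The vertices on cycles are {A, C, E, G, I, M} — 6 in total.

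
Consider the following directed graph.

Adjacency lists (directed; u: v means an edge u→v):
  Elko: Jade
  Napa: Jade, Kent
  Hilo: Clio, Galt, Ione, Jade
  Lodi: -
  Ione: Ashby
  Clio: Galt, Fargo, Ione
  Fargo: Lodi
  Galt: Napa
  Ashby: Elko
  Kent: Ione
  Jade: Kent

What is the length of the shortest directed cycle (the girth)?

For each vertex v, BFS finds the shortest path from v back to v.
The shortest such closed walk is Ione → Ashby → Elko → Jade → Kent → Ione, length 5.

5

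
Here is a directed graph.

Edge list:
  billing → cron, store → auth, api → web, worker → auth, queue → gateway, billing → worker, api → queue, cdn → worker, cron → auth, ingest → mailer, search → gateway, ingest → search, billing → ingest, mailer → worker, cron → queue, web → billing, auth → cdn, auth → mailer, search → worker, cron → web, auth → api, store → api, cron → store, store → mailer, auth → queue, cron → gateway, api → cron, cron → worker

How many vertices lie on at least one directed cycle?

11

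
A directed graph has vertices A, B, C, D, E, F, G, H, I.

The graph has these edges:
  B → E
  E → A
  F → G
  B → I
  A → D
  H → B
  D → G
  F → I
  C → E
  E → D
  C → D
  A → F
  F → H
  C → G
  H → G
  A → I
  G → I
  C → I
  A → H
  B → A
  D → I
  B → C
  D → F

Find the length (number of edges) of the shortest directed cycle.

3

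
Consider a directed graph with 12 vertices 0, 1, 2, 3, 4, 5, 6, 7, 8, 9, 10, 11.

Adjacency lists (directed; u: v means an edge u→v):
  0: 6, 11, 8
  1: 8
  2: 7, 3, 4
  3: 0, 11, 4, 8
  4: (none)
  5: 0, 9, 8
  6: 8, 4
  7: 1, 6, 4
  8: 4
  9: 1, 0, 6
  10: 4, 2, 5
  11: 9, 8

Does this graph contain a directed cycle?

Yes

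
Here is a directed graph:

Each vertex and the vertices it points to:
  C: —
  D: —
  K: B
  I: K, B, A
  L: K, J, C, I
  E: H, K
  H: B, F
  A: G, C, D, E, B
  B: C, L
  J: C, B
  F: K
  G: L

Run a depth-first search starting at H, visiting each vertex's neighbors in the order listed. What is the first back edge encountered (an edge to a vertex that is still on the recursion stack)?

DFS from H (visiting each vertex's neighbors in the order listed); mark gray on enter, black on exit:
H gray
  B gray
    C gray
    C black
    L gray
      K gray
        K→B: B is gray → back edge
First back edge: K → B.

K→B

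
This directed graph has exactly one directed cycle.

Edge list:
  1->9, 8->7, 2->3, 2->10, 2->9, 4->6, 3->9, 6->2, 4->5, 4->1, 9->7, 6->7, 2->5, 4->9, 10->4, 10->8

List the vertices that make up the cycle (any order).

DFS with gray/black marking from 2:
2 gray
  9 gray
    7 gray
    7 black
  9 black
  10 gray
    8 gray
      8→7: 7 black — skip
    8 black
    4 gray
      5 gray
      5 black
      4→9: 9 black — skip
      1 gray
        1→9: 9 black — skip
      1 black
      6 gray
        6→2: 2 is gray → back edge
Back edge closes the cycle 2 → 10 → 4 → 6 → 2; its vertices are {2, 4, 6, 10}.

2, 4, 6, 10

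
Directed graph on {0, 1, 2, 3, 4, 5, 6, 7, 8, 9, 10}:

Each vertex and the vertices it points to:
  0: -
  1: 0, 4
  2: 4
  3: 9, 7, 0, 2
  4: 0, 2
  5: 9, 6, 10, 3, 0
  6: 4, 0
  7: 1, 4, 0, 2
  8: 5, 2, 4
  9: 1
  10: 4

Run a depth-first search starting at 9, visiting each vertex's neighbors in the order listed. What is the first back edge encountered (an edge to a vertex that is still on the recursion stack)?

2->4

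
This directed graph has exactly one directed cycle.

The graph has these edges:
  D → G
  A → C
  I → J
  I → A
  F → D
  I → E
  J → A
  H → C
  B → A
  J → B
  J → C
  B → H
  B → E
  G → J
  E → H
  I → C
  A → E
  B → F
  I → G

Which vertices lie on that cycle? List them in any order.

B, D, F, G, J

DFS with gray/black marking from G:
G gray
  J gray
    B gray
      H gray
        C gray
        C black
      H black
      F gray
        D gray
          D→G: G is gray → back edge
Back edge closes the cycle G → J → B → F → D → G; its vertices are {B, D, F, G, J}.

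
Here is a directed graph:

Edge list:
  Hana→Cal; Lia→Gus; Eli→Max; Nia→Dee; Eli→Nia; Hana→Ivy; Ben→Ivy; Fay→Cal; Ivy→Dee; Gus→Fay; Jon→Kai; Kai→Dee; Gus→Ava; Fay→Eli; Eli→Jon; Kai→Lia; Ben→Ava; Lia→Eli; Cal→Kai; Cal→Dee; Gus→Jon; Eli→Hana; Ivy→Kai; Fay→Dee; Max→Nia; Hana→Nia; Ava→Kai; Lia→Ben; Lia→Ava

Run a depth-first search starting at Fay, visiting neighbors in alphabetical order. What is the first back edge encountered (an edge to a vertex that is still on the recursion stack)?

DFS from Fay (visiting neighbors in alphabetical order); mark gray on enter, black on exit:
Fay gray
  Cal gray
    Dee gray
    Dee black
    Kai gray
      Kai→Dee: Dee black — skip
      Lia gray
        Ava gray
          Ava→Kai: Kai is gray → back edge
First back edge: Ava → Kai.

Ava->Kai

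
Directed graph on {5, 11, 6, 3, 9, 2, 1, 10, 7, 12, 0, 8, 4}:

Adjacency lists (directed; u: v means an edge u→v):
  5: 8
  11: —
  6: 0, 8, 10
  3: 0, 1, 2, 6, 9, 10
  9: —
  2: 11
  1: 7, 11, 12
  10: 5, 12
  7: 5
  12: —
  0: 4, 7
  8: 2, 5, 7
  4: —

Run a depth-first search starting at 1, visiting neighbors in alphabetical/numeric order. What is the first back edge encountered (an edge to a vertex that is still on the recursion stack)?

DFS from 1 (visiting neighbors in alphabetical/numeric order); mark gray on enter, black on exit:
1 gray
  7 gray
    5 gray
      8 gray
        2 gray
          11 gray
          11 black
        2 black
        8→5: 5 is gray → back edge
First back edge: 8 → 5.

8->5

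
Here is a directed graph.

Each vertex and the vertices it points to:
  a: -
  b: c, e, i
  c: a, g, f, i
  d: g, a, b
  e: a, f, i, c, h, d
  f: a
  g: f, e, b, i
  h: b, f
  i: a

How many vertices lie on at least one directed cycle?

6

A vertex is on a directed cycle iff it belongs to a strongly connected component of size ≥ 2 (or has a self-loop).
The vertices on cycles are {b, c, d, e, g, h} — 6 in total.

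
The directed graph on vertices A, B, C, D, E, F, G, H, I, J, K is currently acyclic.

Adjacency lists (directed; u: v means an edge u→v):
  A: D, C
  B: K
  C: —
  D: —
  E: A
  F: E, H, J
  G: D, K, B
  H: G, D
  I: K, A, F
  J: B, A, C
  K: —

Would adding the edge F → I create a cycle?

Yes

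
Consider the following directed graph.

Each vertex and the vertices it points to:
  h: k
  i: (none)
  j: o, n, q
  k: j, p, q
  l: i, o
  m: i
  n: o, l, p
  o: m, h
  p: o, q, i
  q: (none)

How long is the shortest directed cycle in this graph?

4

For each vertex v, BFS finds the shortest path from v back to v.
The shortest such closed walk is j → o → h → k → j, length 4.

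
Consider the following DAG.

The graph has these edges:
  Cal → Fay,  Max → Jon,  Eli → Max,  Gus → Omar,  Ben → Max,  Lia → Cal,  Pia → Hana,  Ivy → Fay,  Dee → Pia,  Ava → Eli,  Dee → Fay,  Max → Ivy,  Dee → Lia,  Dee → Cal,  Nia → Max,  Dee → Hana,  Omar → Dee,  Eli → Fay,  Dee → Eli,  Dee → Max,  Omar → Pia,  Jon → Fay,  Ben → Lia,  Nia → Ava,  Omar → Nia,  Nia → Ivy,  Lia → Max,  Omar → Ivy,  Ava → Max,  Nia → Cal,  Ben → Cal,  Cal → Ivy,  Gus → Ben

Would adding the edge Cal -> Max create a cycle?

No

Adding Cal→Max creates a cycle iff Max can already reach Cal.
Explore from Max: no path reaches Cal. The graph stays acyclic.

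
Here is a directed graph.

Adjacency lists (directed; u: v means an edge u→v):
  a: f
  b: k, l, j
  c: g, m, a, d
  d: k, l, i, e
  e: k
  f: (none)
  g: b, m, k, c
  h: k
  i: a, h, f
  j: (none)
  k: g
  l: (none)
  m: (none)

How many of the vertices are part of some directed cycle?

8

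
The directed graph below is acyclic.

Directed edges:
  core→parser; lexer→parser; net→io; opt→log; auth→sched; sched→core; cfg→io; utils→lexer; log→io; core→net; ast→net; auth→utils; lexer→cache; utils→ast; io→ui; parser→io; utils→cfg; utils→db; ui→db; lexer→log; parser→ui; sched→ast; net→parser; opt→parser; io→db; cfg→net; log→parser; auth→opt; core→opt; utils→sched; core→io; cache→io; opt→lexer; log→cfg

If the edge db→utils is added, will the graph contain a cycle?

Yes

Adding db→utils creates a cycle iff utils can already reach db.
Path from utils: utils → db.
So utils → … → db → utils is a cycle.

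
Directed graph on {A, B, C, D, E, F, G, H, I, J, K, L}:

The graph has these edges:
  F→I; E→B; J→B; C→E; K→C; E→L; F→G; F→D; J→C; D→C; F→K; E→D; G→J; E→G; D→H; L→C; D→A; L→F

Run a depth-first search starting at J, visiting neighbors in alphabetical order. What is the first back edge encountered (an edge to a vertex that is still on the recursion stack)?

D->C

DFS from J (visiting neighbors in alphabetical order); mark gray on enter, black on exit:
J gray
  B gray
  B black
  C gray
    E gray
      E→B: B black — skip
      D gray
        A gray
        A black
        D→C: C is gray → back edge
First back edge: D → C.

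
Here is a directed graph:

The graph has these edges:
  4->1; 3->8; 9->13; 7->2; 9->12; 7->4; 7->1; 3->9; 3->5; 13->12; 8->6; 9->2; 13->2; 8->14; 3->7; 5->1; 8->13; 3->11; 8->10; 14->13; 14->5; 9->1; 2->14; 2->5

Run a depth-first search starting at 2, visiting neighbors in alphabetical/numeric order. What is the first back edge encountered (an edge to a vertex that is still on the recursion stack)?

DFS from 2 (visiting neighbors in alphabetical/numeric order); mark gray on enter, black on exit:
2 gray
  5 gray
    1 gray
    1 black
  5 black
  14 gray
    14→5: 5 black — skip
    13 gray
      13→2: 2 is gray → back edge
First back edge: 13 → 2.

13→2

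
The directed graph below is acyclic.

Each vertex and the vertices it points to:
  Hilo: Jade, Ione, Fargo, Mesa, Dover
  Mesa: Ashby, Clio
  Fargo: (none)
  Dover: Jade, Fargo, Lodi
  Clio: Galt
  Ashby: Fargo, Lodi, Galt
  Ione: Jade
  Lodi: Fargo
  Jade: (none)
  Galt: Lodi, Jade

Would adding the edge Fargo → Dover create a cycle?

Adding Fargo→Dover creates a cycle iff Dover can already reach Fargo.
Path from Dover: Dover → Fargo.
So Dover → … → Fargo → Dover is a cycle.

Yes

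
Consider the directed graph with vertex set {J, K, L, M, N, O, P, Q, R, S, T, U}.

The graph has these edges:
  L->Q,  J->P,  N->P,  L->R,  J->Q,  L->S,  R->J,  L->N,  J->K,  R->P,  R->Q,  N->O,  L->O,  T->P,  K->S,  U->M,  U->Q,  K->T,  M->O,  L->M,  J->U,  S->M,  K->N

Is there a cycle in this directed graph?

DFS with white/gray/black marking, starting from L:
L gray
  S gray
    M gray
      O gray
      O black
    M black
  S black
  L→O: O black — skip
  Q gray
  Q black
  R gray
    R→Q: Q black — skip
    P gray
    P black
    J gray
      J→Q: Q black — skip
      J→P: P black — skip
      U gray
        U→Q: Q black — skip
        U→M: M black — skip
      U black
      K gray
        K→S: S black — skip
        T gray
          T→P: P black — skip
        T black
        N gray
          N→O: O black — skip
          N→P: P black — skip
        N black
      K black
    J black
  R black
  L→M: M black — skip
  L→N: N black — skip
L black
Every edge goes to a white or black vertex — no back edge, so the graph is acyclic.

No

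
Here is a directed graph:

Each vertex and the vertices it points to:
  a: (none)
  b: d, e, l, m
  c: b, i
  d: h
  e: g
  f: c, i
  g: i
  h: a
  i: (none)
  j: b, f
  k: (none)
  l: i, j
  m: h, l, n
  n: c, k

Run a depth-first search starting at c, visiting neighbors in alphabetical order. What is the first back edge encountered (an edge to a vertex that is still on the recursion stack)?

j->b

DFS from c (visiting neighbors in alphabetical order); mark gray on enter, black on exit:
c gray
  b gray
    d gray
      h gray
        a gray
        a black
      h black
    d black
    e gray
      g gray
        i gray
        i black
      g black
    e black
    l gray
      l→i: i black — skip
      j gray
        j→b: b is gray → back edge
First back edge: j → b.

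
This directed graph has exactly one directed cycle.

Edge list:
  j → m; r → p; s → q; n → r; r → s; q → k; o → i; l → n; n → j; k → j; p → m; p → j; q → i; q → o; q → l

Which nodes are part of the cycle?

l, n, q, r, s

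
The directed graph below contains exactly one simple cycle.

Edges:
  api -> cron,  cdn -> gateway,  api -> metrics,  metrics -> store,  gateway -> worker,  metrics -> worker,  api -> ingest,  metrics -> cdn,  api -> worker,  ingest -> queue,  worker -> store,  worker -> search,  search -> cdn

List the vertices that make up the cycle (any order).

DFS with gray/black marking from cdn:
cdn gray
  gateway gray
    worker gray
      store gray
      store black
      search gray
        search→cdn: cdn is gray → back edge
Back edge closes the cycle cdn → gateway → worker → search → cdn; its vertices are {cdn, search, worker, gateway}.

cdn, search, worker, gateway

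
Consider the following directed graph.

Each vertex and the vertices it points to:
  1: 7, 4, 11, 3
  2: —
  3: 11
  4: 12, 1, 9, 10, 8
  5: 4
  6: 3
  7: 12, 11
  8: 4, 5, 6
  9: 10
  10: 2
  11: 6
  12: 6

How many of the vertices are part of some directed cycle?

A vertex is on a directed cycle iff it belongs to a strongly connected component of size ≥ 2 (or has a self-loop).
The vertices on cycles are {1, 3, 4, 5, 6, 8, 11} — 7 in total.

7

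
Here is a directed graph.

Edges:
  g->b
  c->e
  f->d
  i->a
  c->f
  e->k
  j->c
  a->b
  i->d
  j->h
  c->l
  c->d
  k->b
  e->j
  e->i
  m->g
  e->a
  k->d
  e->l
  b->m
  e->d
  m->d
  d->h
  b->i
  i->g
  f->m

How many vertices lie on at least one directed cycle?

8

A vertex is on a directed cycle iff it belongs to a strongly connected component of size ≥ 2 (or has a self-loop).
The vertices on cycles are {a, b, c, e, g, i, j, m} — 8 in total.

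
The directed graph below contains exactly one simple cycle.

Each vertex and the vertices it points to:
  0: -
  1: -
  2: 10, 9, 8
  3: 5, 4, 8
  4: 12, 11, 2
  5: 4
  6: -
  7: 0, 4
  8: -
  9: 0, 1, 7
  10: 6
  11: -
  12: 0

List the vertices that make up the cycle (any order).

DFS with gray/black marking from 4:
4 gray
  12 gray
    0 gray
    0 black
  12 black
  11 gray
  11 black
  2 gray
    10 gray
      6 gray
      6 black
    10 black
    9 gray
      9→0: 0 black — skip
      1 gray
      1 black
      7 gray
        7→0: 0 black — skip
        7→4: 4 is gray → back edge
Back edge closes the cycle 4 → 2 → 9 → 7 → 4; its vertices are {2, 4, 7, 9}.

2, 4, 7, 9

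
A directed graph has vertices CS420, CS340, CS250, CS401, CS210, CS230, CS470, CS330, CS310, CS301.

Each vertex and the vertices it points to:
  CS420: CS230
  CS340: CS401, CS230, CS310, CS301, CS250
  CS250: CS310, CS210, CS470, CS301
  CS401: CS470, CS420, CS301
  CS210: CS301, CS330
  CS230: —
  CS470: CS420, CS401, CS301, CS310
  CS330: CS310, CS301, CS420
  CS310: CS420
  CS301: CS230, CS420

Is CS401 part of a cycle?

CS401 is on a cycle iff CS401 can reach itself via ≥1 edge.
CS401 → CS470 → CS401 — yes.

Yes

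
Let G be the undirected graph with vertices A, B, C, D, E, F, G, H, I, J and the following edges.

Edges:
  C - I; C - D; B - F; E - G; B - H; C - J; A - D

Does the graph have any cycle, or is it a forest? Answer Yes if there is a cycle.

DFS, tracking each vertex's parent; an edge to a visited non-parent vertex closes a cycle.
Start from B:
visit B (parent –)
  visit H (parent B)
    H–B: parent, skip
  visit F (parent B)
    F–B: parent, skip
visit A (parent –)
  visit D (parent A)
    D–A: parent, skip
    visit C (parent D)
      C–D: parent, skip
      visit J (parent C)
        J–C: parent, skip
      visit I (parent C)
        I–C: parent, skip
visit E (parent –)
  visit G (parent E)
    G–E: parent, skip
No non-parent visited neighbor found — the graph is a forest.

No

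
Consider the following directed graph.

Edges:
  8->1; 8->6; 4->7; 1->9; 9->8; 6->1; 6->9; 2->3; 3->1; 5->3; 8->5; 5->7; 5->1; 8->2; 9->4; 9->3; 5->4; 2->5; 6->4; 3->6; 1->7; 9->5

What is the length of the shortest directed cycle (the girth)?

3

For each vertex v, BFS finds the shortest path from v back to v.
The shortest such closed walk is 8 → 1 → 9 → 8, length 3.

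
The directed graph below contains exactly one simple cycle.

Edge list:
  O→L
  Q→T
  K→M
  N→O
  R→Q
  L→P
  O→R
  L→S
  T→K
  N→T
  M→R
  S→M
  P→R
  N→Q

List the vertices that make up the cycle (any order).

DFS with gray/black marking from Q:
Q gray
  T gray
    K gray
      M gray
        R gray
          R→Q: Q is gray → back edge
Back edge closes the cycle Q → T → K → M → R → Q; its vertices are {K, M, Q, R, T}.

K, M, Q, R, T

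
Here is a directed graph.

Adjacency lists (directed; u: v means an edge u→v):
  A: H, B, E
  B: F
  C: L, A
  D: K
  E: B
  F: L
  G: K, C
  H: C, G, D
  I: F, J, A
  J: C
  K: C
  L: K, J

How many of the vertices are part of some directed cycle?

11

A vertex is on a directed cycle iff it belongs to a strongly connected component of size ≥ 2 (or has a self-loop).
The vertices on cycles are {A, B, C, D, E, F, G, H, J, K, L} — 11 in total.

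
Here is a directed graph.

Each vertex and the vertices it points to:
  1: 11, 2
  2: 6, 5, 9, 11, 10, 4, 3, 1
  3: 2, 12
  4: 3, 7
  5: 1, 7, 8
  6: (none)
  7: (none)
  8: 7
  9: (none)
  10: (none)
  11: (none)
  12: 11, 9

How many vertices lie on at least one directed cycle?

A vertex is on a directed cycle iff it belongs to a strongly connected component of size ≥ 2 (or has a self-loop).
The vertices on cycles are {1, 2, 3, 4, 5} — 5 in total.

5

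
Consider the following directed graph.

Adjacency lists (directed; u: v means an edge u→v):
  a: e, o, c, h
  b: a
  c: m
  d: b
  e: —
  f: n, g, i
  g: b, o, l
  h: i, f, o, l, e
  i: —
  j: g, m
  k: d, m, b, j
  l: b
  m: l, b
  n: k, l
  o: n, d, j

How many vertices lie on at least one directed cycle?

13

A vertex is on a directed cycle iff it belongs to a strongly connected component of size ≥ 2 (or has a self-loop).
The vertices on cycles are {a, b, c, d, f, g, h, j, k, l, m, n, o} — 13 in total.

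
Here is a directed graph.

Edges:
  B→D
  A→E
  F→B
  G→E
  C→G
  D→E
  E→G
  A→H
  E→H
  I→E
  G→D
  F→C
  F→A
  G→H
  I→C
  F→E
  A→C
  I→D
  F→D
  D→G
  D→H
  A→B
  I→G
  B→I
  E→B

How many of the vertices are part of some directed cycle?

6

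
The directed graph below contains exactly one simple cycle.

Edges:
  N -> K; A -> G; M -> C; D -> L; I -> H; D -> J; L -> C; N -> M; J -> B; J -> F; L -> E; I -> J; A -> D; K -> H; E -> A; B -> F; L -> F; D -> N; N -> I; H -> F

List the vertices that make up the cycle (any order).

A, D, E, L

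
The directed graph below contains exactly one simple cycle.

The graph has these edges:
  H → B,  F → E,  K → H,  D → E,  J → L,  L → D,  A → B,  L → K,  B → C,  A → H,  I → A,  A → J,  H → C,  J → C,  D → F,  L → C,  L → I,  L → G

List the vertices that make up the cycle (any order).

DFS with gray/black marking from L:
L gray
  G gray
  G black
  I gray
    A gray
      J gray
        J→L: L is gray → back edge
Back edge closes the cycle L → I → A → J → L; its vertices are {A, I, J, L}.

A, I, J, L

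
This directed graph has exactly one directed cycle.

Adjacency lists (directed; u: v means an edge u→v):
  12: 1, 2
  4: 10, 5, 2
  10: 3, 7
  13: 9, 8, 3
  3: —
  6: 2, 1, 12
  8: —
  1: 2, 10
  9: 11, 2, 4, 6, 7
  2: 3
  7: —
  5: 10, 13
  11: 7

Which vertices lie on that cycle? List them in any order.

4, 5, 9, 13

DFS with gray/black marking from 5:
5 gray
  10 gray
    3 gray
    3 black
    7 gray
    7 black
  10 black
  13 gray
    9 gray
      11 gray
        11→7: 7 black — skip
      11 black
      2 gray
        2→3: 3 black — skip
      2 black
      4 gray
        4→10: 10 black — skip
        4→5: 5 is gray → back edge
Back edge closes the cycle 5 → 13 → 9 → 4 → 5; its vertices are {4, 5, 9, 13}.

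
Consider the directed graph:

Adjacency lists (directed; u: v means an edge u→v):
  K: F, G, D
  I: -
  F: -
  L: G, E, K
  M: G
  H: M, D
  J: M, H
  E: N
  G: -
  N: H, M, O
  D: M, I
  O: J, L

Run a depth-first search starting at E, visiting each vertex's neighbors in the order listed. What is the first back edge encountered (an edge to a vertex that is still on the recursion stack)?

L->E

DFS from E (visiting each vertex's neighbors in the order listed); mark gray on enter, black on exit:
E gray
  N gray
    H gray
      M gray
        G gray
        G black
      M black
      D gray
        D→M: M black — skip
        I gray
        I black
      D black
    H black
    N→M: M black — skip
    O gray
      J gray
        J→M: M black — skip
        J→H: H black — skip
      J black
      L gray
        L→G: G black — skip
        L→E: E is gray → back edge
First back edge: L → E.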